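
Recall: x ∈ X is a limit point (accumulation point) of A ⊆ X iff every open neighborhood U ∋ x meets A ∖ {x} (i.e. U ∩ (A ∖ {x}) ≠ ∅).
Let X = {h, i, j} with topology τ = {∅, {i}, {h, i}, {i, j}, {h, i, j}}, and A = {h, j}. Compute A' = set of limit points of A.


A' = ∅

For each x ∈ X, list the open sets U ∈ τ with x ∈ U, then check whether U ∩ (A ∖ {x}) ≠ ∅ for every such U.
  x = h: open {h, i} ∋ x has {h, i} ∩ (A ∖ {h}) = ∅, so x is NOT a limit point.
  x = i: open {i} ∋ x has {i} ∩ (A ∖ {i}) = ∅, so x is NOT a limit point.
  x = j: open {i, j} ∋ x has {i, j} ∩ (A ∖ {j}) = ∅, so x is NOT a limit point.
Collecting: A' = ∅.


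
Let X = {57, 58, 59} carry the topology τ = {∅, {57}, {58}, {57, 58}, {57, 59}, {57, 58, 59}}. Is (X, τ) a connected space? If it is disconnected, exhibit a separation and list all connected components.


(X, τ) is disconnected; components = [{58}, {57, 59}].

Find clopen sets (U ∈ τ with X ∖ U ∈ τ):
  U = ∅, X ∖ U = {57, 58, 59} — both open, so U is clopen.
  U = {58}, X ∖ U = {57, 59} — both open, so U is clopen.
  U = {57, 59}, X ∖ U = {58} — both open, so U is clopen.
  U = {57, 58, 59}, X ∖ U = ∅ — both open, so U is clopen.
Nontrivial clopen(s) exist: e.g. {57, 59}. So (X, τ) is disconnected.
Compute connected components by grouping points that agree on all clopens:
  component: {58}
  component: {57, 59}


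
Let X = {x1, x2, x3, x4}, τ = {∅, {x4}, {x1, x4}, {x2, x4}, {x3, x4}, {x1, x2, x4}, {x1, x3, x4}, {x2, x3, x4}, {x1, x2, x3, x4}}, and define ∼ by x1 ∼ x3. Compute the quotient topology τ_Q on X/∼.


X/∼ = {[x1=x3], [x2], [x4]}; |τ_Q| = 5.

Equivalence classes: [x1=x3], [x2], [x4].
Quotient map π: X → X/∼ sends x1 ↦ [x1=x3], x2 ↦ [x2], x3 ↦ [x1=x3], x4 ↦ [x4].
For each subset V ⊆ X/∼, compute π^{-1}(V) ⊆ X and check whether π^{-1}(V) ∈ τ. V is open in τ_Q iff π^{-1}(V) ∈ τ.
  V = {}: π^{-1}(V) = ∅ ∈ τ ✓.
  V = {[x1=x3]}: π^{-1}(V) = {x1, x3} ∉ τ ✗.
  V = {[x2]}: π^{-1}(V) = {x2} ∉ τ ✗.
  V = {[x1=x3], [x2]}: π^{-1}(V) = {x1, x2, x3} ∉ τ ✗.
  V = {[x4]}: π^{-1}(V) = {x4} ∈ τ ✓.
  V = {[x1=x3], [x4]}: π^{-1}(V) = {x1, x3, x4} ∈ τ ✓.
  V = {[x2], [x4]}: π^{-1}(V) = {x2, x4} ∈ τ ✓.
  V = {[x1=x3], [x2], [x4]}: π^{-1}(V) = {x1, x2, x3, x4} ∈ τ ✓.
Open sets in the quotient: τ_Q = {{}, {[x4]}, {[x1=x3], [x4]}, {[x2], [x4]}, {[x1=x3], [x2], [x4]}} (5 elements).


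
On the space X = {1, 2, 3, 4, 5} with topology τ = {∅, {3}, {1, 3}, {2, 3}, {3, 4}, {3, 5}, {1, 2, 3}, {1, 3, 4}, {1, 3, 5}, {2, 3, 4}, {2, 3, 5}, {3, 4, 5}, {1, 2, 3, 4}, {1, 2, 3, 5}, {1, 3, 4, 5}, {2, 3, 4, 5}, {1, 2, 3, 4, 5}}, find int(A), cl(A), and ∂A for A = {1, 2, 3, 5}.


int(A) = {1, 2, 3, 5}, cl(A) = {1, 2, 3, 4, 5}, ∂A = {4}.

Closed sets in (X, τ) are complements of opens:
  closed(X, τ) = {∅, {1}, {2}, {4}, {5}, {1, 2}, {1, 4}, {1, 5}, {2, 4}, {2, 5}, {4, 5}, {1, 2, 4}, {1, 2, 5}, {1, 4, 5}, {2, 4, 5}, {1, 2, 4, 5}, {1, 2, 3, 4, 5}}.
int(A) = ⋃ {U ∈ τ : U ⊆ A}. Opens contained in A: ∅, {3}, {1, 3}, {2, 3}, {3, 5}, {1, 2, 3}, {1, 3, 5}, {2, 3, 5}, {1, 2, 3, 5}.
Taking the union of these: int(A) = {1, 2, 3, 5}.
cl(A) = ⋂ {C closed : A ⊆ C}. Closed sets containing A: {1, 2, 3, 4, 5}.
Intersecting these: cl(A) = {1, 2, 3, 4, 5}.
∂A = cl(A) ∖ int(A) = {1, 2, 3, 4, 5} ∖ {1, 2, 3, 5} = {4}.


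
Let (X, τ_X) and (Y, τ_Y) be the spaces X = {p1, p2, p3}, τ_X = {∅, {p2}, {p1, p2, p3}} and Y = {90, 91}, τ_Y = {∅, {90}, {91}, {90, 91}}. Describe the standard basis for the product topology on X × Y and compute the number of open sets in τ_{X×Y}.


Basis B = {∅ × ∅, {p2} × {90}, {p2} × {91}, {p2} × {90, 91}, {p1, p2, p3} × {90}, {p1, p2, p3} × {91}, {p1, p2, p3} × {90, 91}}; |τ_{X×Y}| = 9.

Enumerate products U × V with U ∈ τ_X, V ∈ τ_Y (deduplicated):
  ∅ × ∅ = {} (∅)
  {p2} × {90} = {(p2,90)}
  {p2} × {91} = {(p2,91)}
  {p2} × {90, 91} = {(p2,90), (p2,91)}
  {p1, p2, p3} × {90} = {(p1,90), (p2,90), (p3,90)}
  {p1, p2, p3} × {91} = {(p1,91), (p2,91), (p3,91)}
  {p1, p2, p3} × {90, 91} = {(p1,90), (p1,91), (p2,90), (p2,91), (p3,90), (p3,91)}
These 7 distinct sets form the basis B.
Close under arbitrary unions to get τ_{X×Y}; counting gives |τ_{X×Y}| = 9.


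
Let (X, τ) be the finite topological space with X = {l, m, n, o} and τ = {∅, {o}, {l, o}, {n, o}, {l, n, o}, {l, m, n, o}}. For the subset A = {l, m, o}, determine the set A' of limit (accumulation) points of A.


A' = {l, m, n}

For each x ∈ X, list the open sets U ∈ τ with x ∈ U, then check whether U ∩ (A ∖ {x}) ≠ ∅ for every such U.
  x = l: opens ∋ x are {l, o}, {l, n, o}, {l, m, n, o}; each meets A ∖ {l}, so x IS a limit point.
  x = m: opens ∋ x are {l, m, n, o}; each meets A ∖ {m}, so x IS a limit point.
  x = n: opens ∋ x are {n, o}, {l, n, o}, {l, m, n, o}; each meets A ∖ {n}, so x IS a limit point.
  x = o: open {o} ∋ x has {o} ∩ (A ∖ {o}) = ∅, so x is NOT a limit point.
Collecting: A' = {l, m, n}.


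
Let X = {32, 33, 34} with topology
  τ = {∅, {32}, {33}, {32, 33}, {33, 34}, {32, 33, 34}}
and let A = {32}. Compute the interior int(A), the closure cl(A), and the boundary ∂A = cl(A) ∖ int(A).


int(A) = {32}, cl(A) = {32}, ∂A = ∅.

Closed sets in (X, τ) are complements of opens:
  closed(X, τ) = {∅, {32}, {34}, {32, 34}, {33, 34}, {32, 33, 34}}.
int(A) = ⋃ {U ∈ τ : U ⊆ A}. Opens contained in A: ∅, {32}.
Taking the union of these: int(A) = {32}.
cl(A) = ⋂ {C closed : A ⊆ C}. Closed sets containing A: {32}, {32, 34}, {32, 33, 34}.
Intersecting these: cl(A) = {32}.
∂A = cl(A) ∖ int(A) = {32} ∖ {32} = ∅.


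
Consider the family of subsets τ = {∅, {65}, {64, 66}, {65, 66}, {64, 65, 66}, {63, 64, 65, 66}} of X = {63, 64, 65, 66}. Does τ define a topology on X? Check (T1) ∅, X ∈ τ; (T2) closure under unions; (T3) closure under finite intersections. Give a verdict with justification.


τ is NOT a topology on X.

Axiom (T1): ∅ ∈ τ? Yes; X ∈ τ? Yes.
Axiom (T2/T3): check pairwise unions and intersections of members of τ.
Counterexample for (T3): {64, 66} ∩ {65, 66} = {66} ∉ τ. Therefore τ is NOT a topology.


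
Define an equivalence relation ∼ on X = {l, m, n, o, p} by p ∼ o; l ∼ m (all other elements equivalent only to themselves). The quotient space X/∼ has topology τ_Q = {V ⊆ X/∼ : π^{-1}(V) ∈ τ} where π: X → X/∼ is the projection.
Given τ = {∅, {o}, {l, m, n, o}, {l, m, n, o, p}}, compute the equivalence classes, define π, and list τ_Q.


X/∼ = {[l=m], [n], [o=p]}; |τ_Q| = 2.

Equivalence classes: [l=m], [n], [o=p].
Quotient map π: X → X/∼ sends l ↦ [l=m], m ↦ [l=m], n ↦ [n], o ↦ [o=p], p ↦ [o=p].
For each subset V ⊆ X/∼, compute π^{-1}(V) ⊆ X and check whether π^{-1}(V) ∈ τ. V is open in τ_Q iff π^{-1}(V) ∈ τ.
  V = {}: π^{-1}(V) = ∅ ∈ τ ✓.
  V = {[l=m]}: π^{-1}(V) = {l, m} ∉ τ ✗.
  V = {[n]}: π^{-1}(V) = {n} ∉ τ ✗.
  V = {[l=m], [n]}: π^{-1}(V) = {l, m, n} ∉ τ ✗.
  V = {[o=p]}: π^{-1}(V) = {o, p} ∉ τ ✗.
  V = {[l=m], [o=p]}: π^{-1}(V) = {l, m, o, p} ∉ τ ✗.
  V = {[n], [o=p]}: π^{-1}(V) = {n, o, p} ∉ τ ✗.
  V = {[l=m], [n], [o=p]}: π^{-1}(V) = {l, m, n, o, p} ∈ τ ✓.
Open sets in the quotient: τ_Q = {{}, {[l=m], [n], [o=p]}} (2 elements).


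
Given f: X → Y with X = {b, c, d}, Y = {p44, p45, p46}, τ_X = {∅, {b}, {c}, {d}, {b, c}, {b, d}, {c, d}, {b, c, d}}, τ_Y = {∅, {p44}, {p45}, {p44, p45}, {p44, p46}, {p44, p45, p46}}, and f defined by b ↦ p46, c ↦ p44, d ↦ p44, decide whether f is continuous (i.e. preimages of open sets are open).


f IS continuous.

Compute f^{-1}(U) for each U ∈ τ_Y:
  U = ∅: f^{-1}(U) = ∅ ∈ τ_X ✓.
  U = {p44}: f^{-1}(U) = {c, d} ∈ τ_X ✓.
  U = {p45}: f^{-1}(U) = ∅ ∈ τ_X ✓.
  U = {p44, p45}: f^{-1}(U) = {c, d} ∈ τ_X ✓.
  U = {p44, p46}: f^{-1}(U) = {b, c, d} ∈ τ_X ✓.
  U = {p44, p45, p46}: f^{-1}(U) = {b, c, d} ∈ τ_X ✓.
Every preimage lies in τ_X, so f IS continuous.


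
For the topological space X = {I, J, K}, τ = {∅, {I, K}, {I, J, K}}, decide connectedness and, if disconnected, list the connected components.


(X, τ) is connected.

Find clopen sets (U ∈ τ with X ∖ U ∈ τ):
  U = ∅, X ∖ U = {I, J, K} — both open, so U is clopen.
  U = {I, J, K}, X ∖ U = ∅ — both open, so U is clopen.
Only trivial clopens (∅ and X) exist, so (X, τ) is connected.
Compute connected components by grouping points that agree on all clopens:
  component: {I, J, K}


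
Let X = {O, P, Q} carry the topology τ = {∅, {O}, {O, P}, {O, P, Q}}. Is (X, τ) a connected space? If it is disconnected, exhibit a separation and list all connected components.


(X, τ) is connected.

Find clopen sets (U ∈ τ with X ∖ U ∈ τ):
  U = ∅, X ∖ U = {O, P, Q} — both open, so U is clopen.
  U = {O, P, Q}, X ∖ U = ∅ — both open, so U is clopen.
Only trivial clopens (∅ and X) exist, so (X, τ) is connected.
Compute connected components by grouping points that agree on all clopens:
  component: {O, P, Q}


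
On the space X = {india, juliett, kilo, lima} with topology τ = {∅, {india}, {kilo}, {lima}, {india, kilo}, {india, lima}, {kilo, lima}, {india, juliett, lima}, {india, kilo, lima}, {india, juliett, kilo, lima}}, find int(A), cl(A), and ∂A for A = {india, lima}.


int(A) = {india, lima}, cl(A) = {india, juliett, lima}, ∂A = {juliett}.

Closed sets in (X, τ) are complements of opens:
  closed(X, τ) = {∅, {juliett}, {kilo}, {india, juliett}, {juliett, kilo}, {juliett, lima}, {india, juliett, kilo}, {india, juliett, lima}, {juliett, kilo, lima}, {india, juliett, kilo, lima}}.
int(A) = ⋃ {U ∈ τ : U ⊆ A}. Opens contained in A: ∅, {india}, {lima}, {india, lima}.
Taking the union of these: int(A) = {india, lima}.
cl(A) = ⋂ {C closed : A ⊆ C}. Closed sets containing A: {india, juliett, lima}, {india, juliett, kilo, lima}.
Intersecting these: cl(A) = {india, juliett, lima}.
∂A = cl(A) ∖ int(A) = {india, juliett, lima} ∖ {india, lima} = {juliett}.


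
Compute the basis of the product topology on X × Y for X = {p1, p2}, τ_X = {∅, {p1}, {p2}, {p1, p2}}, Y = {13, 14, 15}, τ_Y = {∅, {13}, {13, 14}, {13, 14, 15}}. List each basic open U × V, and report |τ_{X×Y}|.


Basis B = {∅ × ∅, {p1} × {13}, {p2} × {13}, {p1} × {13, 14}, {p1, p2} × {13}, {p2} × {13, 14}, {p1} × {13, 14, 15}, {p2} × {13, 14, 15}, {p1, p2} × {13, 14}, {p1, p2} × {13, 14, 15}}; |τ_{X×Y}| = 16.

Enumerate products U × V with U ∈ τ_X, V ∈ τ_Y (deduplicated):
  ∅ × ∅ = {} (∅)
  {p1} × {13} = {(p1,13)}
  {p2} × {13} = {(p2,13)}
  {p1} × {13, 14} = {(p1,13), (p1,14)}
  {p1, p2} × {13} = {(p1,13), (p2,13)}
  {p2} × {13, 14} = {(p2,13), (p2,14)}
  {p1} × {13, 14, 15} = {(p1,13), (p1,14), (p1,15)}
  {p2} × {13, 14, 15} = {(p2,13), (p2,14), (p2,15)}
  {p1, p2} × {13, 14} = {(p1,13), (p1,14), (p2,13), (p2,14)}
  {p1, p2} × {13, 14, 15} = {(p1,13), (p1,14), (p1,15), (p2,13), (p2,14), (p2,15)}
These 10 distinct sets form the basis B.
Close under arbitrary unions to get τ_{X×Y}; counting gives |τ_{X×Y}| = 16.


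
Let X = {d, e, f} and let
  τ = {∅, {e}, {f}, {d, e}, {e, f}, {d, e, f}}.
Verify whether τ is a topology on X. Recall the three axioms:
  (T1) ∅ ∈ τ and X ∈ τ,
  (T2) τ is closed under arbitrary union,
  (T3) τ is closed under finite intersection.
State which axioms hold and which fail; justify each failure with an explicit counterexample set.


τ IS a topology on X.

Axiom (T1): ∅ ∈ τ? Yes; X ∈ τ? Yes.
Axiom (T2/T3): check pairwise unions and intersections of members of τ.
All pairwise intersections and unions checked — each lies in τ. Therefore τ satisfies (T1), (T2), (T3): it IS a topology on X.


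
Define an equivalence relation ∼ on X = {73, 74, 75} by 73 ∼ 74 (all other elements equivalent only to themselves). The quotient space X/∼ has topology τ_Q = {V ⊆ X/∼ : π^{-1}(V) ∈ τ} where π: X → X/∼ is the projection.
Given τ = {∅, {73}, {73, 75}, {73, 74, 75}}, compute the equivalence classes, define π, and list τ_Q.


X/∼ = {[73=74], [75]}; |τ_Q| = 2.

Equivalence classes: [73=74], [75].
Quotient map π: X → X/∼ sends 73 ↦ [73=74], 74 ↦ [73=74], 75 ↦ [75].
For each subset V ⊆ X/∼, compute π^{-1}(V) ⊆ X and check whether π^{-1}(V) ∈ τ. V is open in τ_Q iff π^{-1}(V) ∈ τ.
  V = {}: π^{-1}(V) = ∅ ∈ τ ✓.
  V = {[73=74]}: π^{-1}(V) = {73, 74} ∉ τ ✗.
  V = {[75]}: π^{-1}(V) = {75} ∉ τ ✗.
  V = {[73=74], [75]}: π^{-1}(V) = {73, 74, 75} ∈ τ ✓.
Open sets in the quotient: τ_Q = {{}, {[73=74], [75]}} (2 elements).


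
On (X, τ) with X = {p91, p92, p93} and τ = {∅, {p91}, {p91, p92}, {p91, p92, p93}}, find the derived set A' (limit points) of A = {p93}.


A' = ∅

For each x ∈ X, list the open sets U ∈ τ with x ∈ U, then check whether U ∩ (A ∖ {x}) ≠ ∅ for every such U.
  x = p91: open {p91} ∋ x has {p91} ∩ (A ∖ {p91}) = ∅, so x is NOT a limit point.
  x = p92: open {p91, p92} ∋ x has {p91, p92} ∩ (A ∖ {p92}) = ∅, so x is NOT a limit point.
  x = p93: open {p91, p92, p93} ∋ x has {p91, p92, p93} ∩ (A ∖ {p93}) = ∅, so x is NOT a limit point.
Collecting: A' = ∅.


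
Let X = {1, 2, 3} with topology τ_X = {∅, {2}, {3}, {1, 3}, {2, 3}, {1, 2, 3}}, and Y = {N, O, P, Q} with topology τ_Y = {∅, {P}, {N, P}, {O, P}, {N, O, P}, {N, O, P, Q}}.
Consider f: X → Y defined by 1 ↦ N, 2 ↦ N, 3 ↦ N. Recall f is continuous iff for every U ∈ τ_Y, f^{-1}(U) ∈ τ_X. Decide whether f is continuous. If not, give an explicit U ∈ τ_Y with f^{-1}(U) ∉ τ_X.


f IS continuous.

Compute f^{-1}(U) for each U ∈ τ_Y:
  U = ∅: f^{-1}(U) = ∅ ∈ τ_X ✓.
  U = {P}: f^{-1}(U) = ∅ ∈ τ_X ✓.
  U = {N, P}: f^{-1}(U) = {1, 2, 3} ∈ τ_X ✓.
  U = {O, P}: f^{-1}(U) = ∅ ∈ τ_X ✓.
  U = {N, O, P}: f^{-1}(U) = {1, 2, 3} ∈ τ_X ✓.
  U = {N, O, P, Q}: f^{-1}(U) = {1, 2, 3} ∈ τ_X ✓.
Every preimage lies in τ_X, so f IS continuous.


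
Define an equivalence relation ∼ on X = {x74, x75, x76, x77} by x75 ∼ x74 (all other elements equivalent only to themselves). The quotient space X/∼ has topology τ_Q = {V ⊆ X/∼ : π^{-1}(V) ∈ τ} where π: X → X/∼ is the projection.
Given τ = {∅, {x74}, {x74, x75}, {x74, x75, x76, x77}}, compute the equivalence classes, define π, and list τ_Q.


X/∼ = {[x74=x75], [x76], [x77]}; |τ_Q| = 3.

Equivalence classes: [x74=x75], [x76], [x77].
Quotient map π: X → X/∼ sends x74 ↦ [x74=x75], x75 ↦ [x74=x75], x76 ↦ [x76], x77 ↦ [x77].
For each subset V ⊆ X/∼, compute π^{-1}(V) ⊆ X and check whether π^{-1}(V) ∈ τ. V is open in τ_Q iff π^{-1}(V) ∈ τ.
  V = {}: π^{-1}(V) = ∅ ∈ τ ✓.
  V = {[x74=x75]}: π^{-1}(V) = {x74, x75} ∈ τ ✓.
  V = {[x76]}: π^{-1}(V) = {x76} ∉ τ ✗.
  V = {[x74=x75], [x76]}: π^{-1}(V) = {x74, x75, x76} ∉ τ ✗.
  V = {[x77]}: π^{-1}(V) = {x77} ∉ τ ✗.
  V = {[x74=x75], [x77]}: π^{-1}(V) = {x74, x75, x77} ∉ τ ✗.
  V = {[x76], [x77]}: π^{-1}(V) = {x76, x77} ∉ τ ✗.
  V = {[x74=x75], [x76], [x77]}: π^{-1}(V) = {x74, x75, x76, x77} ∈ τ ✓.
Open sets in the quotient: τ_Q = {{}, {[x74=x75]}, {[x74=x75], [x76], [x77]}} (3 elements).


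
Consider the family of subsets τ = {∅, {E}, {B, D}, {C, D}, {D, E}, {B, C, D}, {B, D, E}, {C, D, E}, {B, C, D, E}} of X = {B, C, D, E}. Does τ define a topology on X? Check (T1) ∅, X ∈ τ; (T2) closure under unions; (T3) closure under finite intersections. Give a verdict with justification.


τ is NOT a topology on X.

Axiom (T1): ∅ ∈ τ? Yes; X ∈ τ? Yes.
Axiom (T2/T3): check pairwise unions and intersections of members of τ.
Counterexample for (T3): {B, D} ∩ {C, D} = {D} ∉ τ. Therefore τ is NOT a topology.


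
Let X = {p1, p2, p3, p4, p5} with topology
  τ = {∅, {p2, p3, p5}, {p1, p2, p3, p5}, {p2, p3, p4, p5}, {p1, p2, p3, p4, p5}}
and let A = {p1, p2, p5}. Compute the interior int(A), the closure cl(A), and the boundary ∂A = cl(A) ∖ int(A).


int(A) = ∅, cl(A) = {p1, p2, p3, p4, p5}, ∂A = {p1, p2, p3, p4, p5}.

Closed sets in (X, τ) are complements of opens:
  closed(X, τ) = {∅, {p1}, {p4}, {p1, p4}, {p1, p2, p3, p4, p5}}.
int(A) = ⋃ {U ∈ τ : U ⊆ A}. Opens contained in A: ∅.
Taking the union of these: int(A) = ∅.
cl(A) = ⋂ {C closed : A ⊆ C}. Closed sets containing A: {p1, p2, p3, p4, p5}.
Intersecting these: cl(A) = {p1, p2, p3, p4, p5}.
∂A = cl(A) ∖ int(A) = {p1, p2, p3, p4, p5} ∖ ∅ = {p1, p2, p3, p4, p5}.


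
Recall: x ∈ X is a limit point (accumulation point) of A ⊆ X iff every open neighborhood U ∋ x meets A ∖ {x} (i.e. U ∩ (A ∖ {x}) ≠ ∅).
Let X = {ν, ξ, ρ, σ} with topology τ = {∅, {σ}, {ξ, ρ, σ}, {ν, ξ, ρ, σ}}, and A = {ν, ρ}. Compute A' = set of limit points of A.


A' = {ν, ξ}

For each x ∈ X, list the open sets U ∈ τ with x ∈ U, then check whether U ∩ (A ∖ {x}) ≠ ∅ for every such U.
  x = ν: opens ∋ x are {ν, ξ, ρ, σ}; each meets A ∖ {ν}, so x IS a limit point.
  x = ξ: opens ∋ x are {ξ, ρ, σ}, {ν, ξ, ρ, σ}; each meets A ∖ {ξ}, so x IS a limit point.
  x = ρ: open {ξ, ρ, σ} ∋ x has {ξ, ρ, σ} ∩ (A ∖ {ρ}) = ∅, so x is NOT a limit point.
  x = σ: open {σ} ∋ x has {σ} ∩ (A ∖ {σ}) = ∅, so x is NOT a limit point.
Collecting: A' = {ν, ξ}.


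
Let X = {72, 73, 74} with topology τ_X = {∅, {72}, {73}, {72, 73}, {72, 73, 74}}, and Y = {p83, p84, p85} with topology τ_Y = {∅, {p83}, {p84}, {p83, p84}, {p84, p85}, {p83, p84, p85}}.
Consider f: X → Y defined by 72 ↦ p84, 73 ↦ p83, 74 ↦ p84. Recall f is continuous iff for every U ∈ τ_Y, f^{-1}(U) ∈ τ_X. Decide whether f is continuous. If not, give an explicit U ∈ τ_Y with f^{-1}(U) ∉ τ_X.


f is NOT continuous.

Compute f^{-1}(U) for each U ∈ τ_Y:
  U = ∅: f^{-1}(U) = ∅ ∈ τ_X ✓.
  U = {p83}: f^{-1}(U) = {73} ∈ τ_X ✓.
  U = {p84}: f^{-1}(U) = {72, 74} ∉ τ_X ✗.
  U = {p83, p84}: f^{-1}(U) = {72, 73, 74} ∈ τ_X ✓.
  U = {p84, p85}: f^{-1}(U) = {72, 74} ∉ τ_X ✗.
  U = {p83, p84, p85}: f^{-1}(U) = {72, 73, 74} ∈ τ_X ✓.
Found U = {p84} with f^{-1}(U) = {72, 74} not in τ_X. Therefore f is NOT continuous.


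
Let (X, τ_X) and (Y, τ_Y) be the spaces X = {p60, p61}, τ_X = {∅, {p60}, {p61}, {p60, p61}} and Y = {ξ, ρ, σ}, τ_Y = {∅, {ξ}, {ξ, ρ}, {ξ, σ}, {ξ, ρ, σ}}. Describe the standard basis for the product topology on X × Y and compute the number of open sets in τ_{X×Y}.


Basis B = {∅ × ∅, {p60} × {ξ}, {p61} × {ξ}, {p60} × {ξ, ρ}, {p60} × {ξ, σ}, {p60, p61} × {ξ}, {p61} × {ξ, ρ}, {p61} × {ξ, σ}, {p60} × {ξ, ρ, σ}, {p61} × {ξ, ρ, σ}, {p60, p61} × {ξ, ρ}, {p60, p61} × {ξ, σ}, {p60, p61} × {ξ, ρ, σ}}; |τ_{X×Y}| = 25.

Enumerate products U × V with U ∈ τ_X, V ∈ τ_Y (deduplicated):
  ∅ × ∅ = {} (∅)
  {p60} × {ξ} = {(p60,ξ)}
  {p61} × {ξ} = {(p61,ξ)}
  {p60} × {ξ, ρ} = {(p60,ξ), (p60,ρ)}
  {p60} × {ξ, σ} = {(p60,ξ), (p60,σ)}
  {p60, p61} × {ξ} = {(p60,ξ), (p61,ξ)}
  {p61} × {ξ, ρ} = {(p61,ξ), (p61,ρ)}
  {p61} × {ξ, σ} = {(p61,ξ), (p61,σ)}
  {p60} × {ξ, ρ, σ} = {(p60,ξ), (p60,ρ), (p60,σ)}
  {p61} × {ξ, ρ, σ} = {(p61,ξ), (p61,ρ), (p61,σ)}
  {p60, p61} × {ξ, ρ} = {(p60,ξ), (p60,ρ), (p61,ξ), (p61,ρ)}
  {p60, p61} × {ξ, σ} = {(p60,ξ), (p60,σ), (p61,ξ), (p61,σ)}
  {p60, p61} × {ξ, ρ, σ} = {(p60,ξ), (p60,ρ), (p60,σ), (p61,ξ), (p61,ρ), (p61,σ)}
These 13 distinct sets form the basis B.
Close under arbitrary unions to get τ_{X×Y}; counting gives |τ_{X×Y}| = 25.


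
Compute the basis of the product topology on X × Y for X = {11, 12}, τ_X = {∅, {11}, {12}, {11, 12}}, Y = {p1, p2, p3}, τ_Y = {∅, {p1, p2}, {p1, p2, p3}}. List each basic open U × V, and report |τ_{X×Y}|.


Basis B = {∅ × ∅, {11} × {p1, p2}, {12} × {p1, p2}, {11} × {p1, p2, p3}, {12} × {p1, p2, p3}, {11, 12} × {p1, p2}, {11, 12} × {p1, p2, p3}}; |τ_{X×Y}| = 9.

Enumerate products U × V with U ∈ τ_X, V ∈ τ_Y (deduplicated):
  ∅ × ∅ = {} (∅)
  {11} × {p1, p2} = {(11,p1), (11,p2)}
  {12} × {p1, p2} = {(12,p1), (12,p2)}
  {11} × {p1, p2, p3} = {(11,p1), (11,p2), (11,p3)}
  {12} × {p1, p2, p3} = {(12,p1), (12,p2), (12,p3)}
  {11, 12} × {p1, p2} = {(11,p1), (11,p2), (12,p1), (12,p2)}
  {11, 12} × {p1, p2, p3} = {(11,p1), (11,p2), (11,p3), (12,p1), (12,p2), (12,p3)}
These 7 distinct sets form the basis B.
Close under arbitrary unions to get τ_{X×Y}; counting gives |τ_{X×Y}| = 9.


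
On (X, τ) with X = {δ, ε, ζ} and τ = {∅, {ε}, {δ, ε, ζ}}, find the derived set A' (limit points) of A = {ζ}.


A' = {δ}

For each x ∈ X, list the open sets U ∈ τ with x ∈ U, then check whether U ∩ (A ∖ {x}) ≠ ∅ for every such U.
  x = δ: opens ∋ x are {δ, ε, ζ}; each meets A ∖ {δ}, so x IS a limit point.
  x = ε: open {ε} ∋ x has {ε} ∩ (A ∖ {ε}) = ∅, so x is NOT a limit point.
  x = ζ: open {δ, ε, ζ} ∋ x has {δ, ε, ζ} ∩ (A ∖ {ζ}) = ∅, so x is NOT a limit point.
Collecting: A' = {δ}.


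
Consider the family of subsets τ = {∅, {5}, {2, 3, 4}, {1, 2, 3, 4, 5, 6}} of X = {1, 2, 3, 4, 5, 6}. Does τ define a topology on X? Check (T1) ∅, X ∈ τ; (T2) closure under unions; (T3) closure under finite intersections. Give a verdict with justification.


τ is NOT a topology on X.

Axiom (T1): ∅ ∈ τ? Yes; X ∈ τ? Yes.
Axiom (T2/T3): check pairwise unions and intersections of members of τ.
Counterexample for (T2): {5} ∪ {2, 3, 4} = {2, 3, 4, 5} ∉ τ. Therefore τ is NOT a topology.


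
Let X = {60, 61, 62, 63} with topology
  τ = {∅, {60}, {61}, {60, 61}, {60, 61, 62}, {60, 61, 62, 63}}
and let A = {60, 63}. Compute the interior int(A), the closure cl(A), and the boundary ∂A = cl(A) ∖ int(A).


int(A) = {60}, cl(A) = {60, 62, 63}, ∂A = {62, 63}.

Closed sets in (X, τ) are complements of opens:
  closed(X, τ) = {∅, {63}, {62, 63}, {60, 62, 63}, {61, 62, 63}, {60, 61, 62, 63}}.
int(A) = ⋃ {U ∈ τ : U ⊆ A}. Opens contained in A: ∅, {60}.
Taking the union of these: int(A) = {60}.
cl(A) = ⋂ {C closed : A ⊆ C}. Closed sets containing A: {60, 62, 63}, {60, 61, 62, 63}.
Intersecting these: cl(A) = {60, 62, 63}.
∂A = cl(A) ∖ int(A) = {60, 62, 63} ∖ {60} = {62, 63}.


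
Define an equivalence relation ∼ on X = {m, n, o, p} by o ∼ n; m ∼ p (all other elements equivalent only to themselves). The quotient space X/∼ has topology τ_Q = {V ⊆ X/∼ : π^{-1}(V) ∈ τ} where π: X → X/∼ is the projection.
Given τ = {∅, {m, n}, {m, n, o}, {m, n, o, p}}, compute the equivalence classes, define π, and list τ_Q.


X/∼ = {[m=p], [n=o]}; |τ_Q| = 2.

Equivalence classes: [m=p], [n=o].
Quotient map π: X → X/∼ sends m ↦ [m=p], n ↦ [n=o], o ↦ [n=o], p ↦ [m=p].
For each subset V ⊆ X/∼, compute π^{-1}(V) ⊆ X and check whether π^{-1}(V) ∈ τ. V is open in τ_Q iff π^{-1}(V) ∈ τ.
  V = {}: π^{-1}(V) = ∅ ∈ τ ✓.
  V = {[m=p]}: π^{-1}(V) = {m, p} ∉ τ ✗.
  V = {[n=o]}: π^{-1}(V) = {n, o} ∉ τ ✗.
  V = {[m=p], [n=o]}: π^{-1}(V) = {m, n, o, p} ∈ τ ✓.
Open sets in the quotient: τ_Q = {{}, {[m=p], [n=o]}} (2 elements).


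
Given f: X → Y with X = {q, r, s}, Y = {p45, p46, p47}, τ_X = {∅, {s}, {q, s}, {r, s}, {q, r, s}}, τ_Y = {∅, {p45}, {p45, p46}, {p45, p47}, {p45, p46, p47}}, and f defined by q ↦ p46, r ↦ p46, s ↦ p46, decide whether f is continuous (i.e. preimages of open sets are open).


f IS continuous.

Compute f^{-1}(U) for each U ∈ τ_Y:
  U = ∅: f^{-1}(U) = ∅ ∈ τ_X ✓.
  U = {p45}: f^{-1}(U) = ∅ ∈ τ_X ✓.
  U = {p45, p46}: f^{-1}(U) = {q, r, s} ∈ τ_X ✓.
  U = {p45, p47}: f^{-1}(U) = ∅ ∈ τ_X ✓.
  U = {p45, p46, p47}: f^{-1}(U) = {q, r, s} ∈ τ_X ✓.
Every preimage lies in τ_X, so f IS continuous.


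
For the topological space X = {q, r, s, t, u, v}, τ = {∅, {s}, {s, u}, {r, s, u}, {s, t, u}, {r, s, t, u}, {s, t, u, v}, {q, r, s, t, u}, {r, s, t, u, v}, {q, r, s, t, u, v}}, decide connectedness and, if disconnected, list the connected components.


(X, τ) is connected.

Find clopen sets (U ∈ τ with X ∖ U ∈ τ):
  U = ∅, X ∖ U = {q, r, s, t, u, v} — both open, so U is clopen.
  U = {q, r, s, t, u, v}, X ∖ U = ∅ — both open, so U is clopen.
Only trivial clopens (∅ and X) exist, so (X, τ) is connected.
Compute connected components by grouping points that agree on all clopens:
  component: {q, r, s, t, u, v}


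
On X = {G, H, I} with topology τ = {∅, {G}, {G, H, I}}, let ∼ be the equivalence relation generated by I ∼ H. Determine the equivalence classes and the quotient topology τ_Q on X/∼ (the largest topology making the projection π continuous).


X/∼ = {[G], [H=I]}; |τ_Q| = 3.

Equivalence classes: [G], [H=I].
Quotient map π: X → X/∼ sends G ↦ [G], H ↦ [H=I], I ↦ [H=I].
For each subset V ⊆ X/∼, compute π^{-1}(V) ⊆ X and check whether π^{-1}(V) ∈ τ. V is open in τ_Q iff π^{-1}(V) ∈ τ.
  V = {}: π^{-1}(V) = ∅ ∈ τ ✓.
  V = {[G]}: π^{-1}(V) = {G} ∈ τ ✓.
  V = {[H=I]}: π^{-1}(V) = {H, I} ∉ τ ✗.
  V = {[G], [H=I]}: π^{-1}(V) = {G, H, I} ∈ τ ✓.
Open sets in the quotient: τ_Q = {{}, {[G]}, {[G], [H=I]}} (3 elements).


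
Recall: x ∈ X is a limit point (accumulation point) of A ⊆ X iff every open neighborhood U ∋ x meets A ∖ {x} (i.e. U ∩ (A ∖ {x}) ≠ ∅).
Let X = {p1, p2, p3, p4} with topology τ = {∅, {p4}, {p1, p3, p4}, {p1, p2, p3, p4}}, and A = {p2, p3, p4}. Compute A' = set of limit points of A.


A' = {p1, p2, p3}

For each x ∈ X, list the open sets U ∈ τ with x ∈ U, then check whether U ∩ (A ∖ {x}) ≠ ∅ for every such U.
  x = p1: opens ∋ x are {p1, p3, p4}, {p1, p2, p3, p4}; each meets A ∖ {p1}, so x IS a limit point.
  x = p2: opens ∋ x are {p1, p2, p3, p4}; each meets A ∖ {p2}, so x IS a limit point.
  x = p3: opens ∋ x are {p1, p3, p4}, {p1, p2, p3, p4}; each meets A ∖ {p3}, so x IS a limit point.
  x = p4: open {p4} ∋ x has {p4} ∩ (A ∖ {p4}) = ∅, so x is NOT a limit point.
Collecting: A' = {p1, p2, p3}.


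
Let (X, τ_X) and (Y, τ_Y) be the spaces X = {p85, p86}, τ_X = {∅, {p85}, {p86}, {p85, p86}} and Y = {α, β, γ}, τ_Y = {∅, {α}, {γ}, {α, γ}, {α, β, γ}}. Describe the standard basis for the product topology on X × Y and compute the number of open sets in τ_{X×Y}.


Basis B = {∅ × ∅, {p85} × {α}, {p85} × {γ}, {p86} × {α}, {p86} × {γ}, {p85} × {α, γ}, {p85, p86} × {α}, {p85, p86} × {γ}, {p86} × {α, γ}, {p85} × {α, β, γ}, {p86} × {α, β, γ}, {p85, p86} × {α, γ}, {p85, p86} × {α, β, γ}}; |τ_{X×Y}| = 25.

Enumerate products U × V with U ∈ τ_X, V ∈ τ_Y (deduplicated):
  ∅ × ∅ = {} (∅)
  {p85} × {α} = {(p85,α)}
  {p85} × {γ} = {(p85,γ)}
  {p86} × {α} = {(p86,α)}
  {p86} × {γ} = {(p86,γ)}
  {p85} × {α, γ} = {(p85,α), (p85,γ)}
  {p85, p86} × {α} = {(p85,α), (p86,α)}
  {p85, p86} × {γ} = {(p85,γ), (p86,γ)}
  {p86} × {α, γ} = {(p86,α), (p86,γ)}
  {p85} × {α, β, γ} = {(p85,α), (p85,β), (p85,γ)}
  {p86} × {α, β, γ} = {(p86,α), (p86,β), (p86,γ)}
  {p85, p86} × {α, γ} = {(p85,α), (p85,γ), (p86,α), (p86,γ)}
  {p85, p86} × {α, β, γ} = {(p85,α), (p85,β), (p85,γ), (p86,α), (p86,β), (p86,γ)}
These 13 distinct sets form the basis B.
Close under arbitrary unions to get τ_{X×Y}; counting gives |τ_{X×Y}| = 25.


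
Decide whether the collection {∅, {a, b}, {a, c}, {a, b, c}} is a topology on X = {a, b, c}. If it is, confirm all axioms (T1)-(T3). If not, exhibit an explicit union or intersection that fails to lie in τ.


τ is NOT a topology on X.

Axiom (T1): ∅ ∈ τ? Yes; X ∈ τ? Yes.
Axiom (T2/T3): check pairwise unions and intersections of members of τ.
Counterexample for (T3): {a, b} ∩ {a, c} = {a} ∉ τ. Therefore τ is NOT a topology.


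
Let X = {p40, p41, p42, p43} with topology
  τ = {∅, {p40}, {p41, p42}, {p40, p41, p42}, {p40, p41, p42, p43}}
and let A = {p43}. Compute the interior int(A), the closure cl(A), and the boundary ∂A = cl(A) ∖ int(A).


int(A) = ∅, cl(A) = {p43}, ∂A = {p43}.

Closed sets in (X, τ) are complements of opens:
  closed(X, τ) = {∅, {p43}, {p40, p43}, {p41, p42, p43}, {p40, p41, p42, p43}}.
int(A) = ⋃ {U ∈ τ : U ⊆ A}. Opens contained in A: ∅.
Taking the union of these: int(A) = ∅.
cl(A) = ⋂ {C closed : A ⊆ C}. Closed sets containing A: {p43}, {p40, p43}, {p41, p42, p43}, {p40, p41, p42, p43}.
Intersecting these: cl(A) = {p43}.
∂A = cl(A) ∖ int(A) = {p43} ∖ ∅ = {p43}.


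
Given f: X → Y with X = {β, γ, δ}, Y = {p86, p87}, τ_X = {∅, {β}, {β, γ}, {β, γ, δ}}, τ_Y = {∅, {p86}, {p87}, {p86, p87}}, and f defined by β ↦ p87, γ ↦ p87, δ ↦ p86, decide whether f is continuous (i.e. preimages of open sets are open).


f is NOT continuous.

Compute f^{-1}(U) for each U ∈ τ_Y:
  U = ∅: f^{-1}(U) = ∅ ∈ τ_X ✓.
  U = {p86}: f^{-1}(U) = {δ} ∉ τ_X ✗.
  U = {p87}: f^{-1}(U) = {β, γ} ∈ τ_X ✓.
  U = {p86, p87}: f^{-1}(U) = {β, γ, δ} ∈ τ_X ✓.
Found U = {p86} with f^{-1}(U) = {δ} not in τ_X. Therefore f is NOT continuous.


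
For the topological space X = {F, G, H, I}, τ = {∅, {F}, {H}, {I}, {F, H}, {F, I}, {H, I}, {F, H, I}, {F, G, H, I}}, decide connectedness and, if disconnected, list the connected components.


(X, τ) is connected.

Find clopen sets (U ∈ τ with X ∖ U ∈ τ):
  U = ∅, X ∖ U = {F, G, H, I} — both open, so U is clopen.
  U = {F, G, H, I}, X ∖ U = ∅ — both open, so U is clopen.
Only trivial clopens (∅ and X) exist, so (X, τ) is connected.
Compute connected components by grouping points that agree on all clopens:
  component: {F, G, H, I}


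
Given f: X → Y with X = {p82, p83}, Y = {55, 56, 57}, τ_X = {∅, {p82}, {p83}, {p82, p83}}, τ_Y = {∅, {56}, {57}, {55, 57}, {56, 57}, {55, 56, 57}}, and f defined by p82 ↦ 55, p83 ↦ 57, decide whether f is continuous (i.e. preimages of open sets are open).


f IS continuous.

Compute f^{-1}(U) for each U ∈ τ_Y:
  U = ∅: f^{-1}(U) = ∅ ∈ τ_X ✓.
  U = {56}: f^{-1}(U) = ∅ ∈ τ_X ✓.
  U = {57}: f^{-1}(U) = {p83} ∈ τ_X ✓.
  U = {55, 57}: f^{-1}(U) = {p82, p83} ∈ τ_X ✓.
  U = {56, 57}: f^{-1}(U) = {p83} ∈ τ_X ✓.
  U = {55, 56, 57}: f^{-1}(U) = {p82, p83} ∈ τ_X ✓.
Every preimage lies in τ_X, so f IS continuous.


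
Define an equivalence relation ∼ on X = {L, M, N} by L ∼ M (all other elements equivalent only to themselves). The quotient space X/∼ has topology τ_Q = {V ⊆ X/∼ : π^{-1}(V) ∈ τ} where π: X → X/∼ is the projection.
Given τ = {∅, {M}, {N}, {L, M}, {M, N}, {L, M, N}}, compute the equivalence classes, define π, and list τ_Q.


X/∼ = {[L=M], [N]}; |τ_Q| = 4.

Equivalence classes: [L=M], [N].
Quotient map π: X → X/∼ sends L ↦ [L=M], M ↦ [L=M], N ↦ [N].
For each subset V ⊆ X/∼, compute π^{-1}(V) ⊆ X and check whether π^{-1}(V) ∈ τ. V is open in τ_Q iff π^{-1}(V) ∈ τ.
  V = {}: π^{-1}(V) = ∅ ∈ τ ✓.
  V = {[L=M]}: π^{-1}(V) = {L, M} ∈ τ ✓.
  V = {[N]}: π^{-1}(V) = {N} ∈ τ ✓.
  V = {[L=M], [N]}: π^{-1}(V) = {L, M, N} ∈ τ ✓.
Open sets in the quotient: τ_Q = {{}, {[L=M]}, {[N]}, {[L=M], [N]}} (4 elements).


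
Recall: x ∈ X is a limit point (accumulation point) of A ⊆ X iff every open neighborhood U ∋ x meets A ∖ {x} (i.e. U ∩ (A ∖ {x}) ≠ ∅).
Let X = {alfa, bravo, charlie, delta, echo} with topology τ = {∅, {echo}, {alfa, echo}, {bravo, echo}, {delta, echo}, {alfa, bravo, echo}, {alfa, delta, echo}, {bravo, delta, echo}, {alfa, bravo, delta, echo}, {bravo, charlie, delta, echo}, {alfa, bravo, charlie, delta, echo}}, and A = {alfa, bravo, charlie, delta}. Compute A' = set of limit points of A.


A' = {charlie}

For each x ∈ X, list the open sets U ∈ τ with x ∈ U, then check whether U ∩ (A ∖ {x}) ≠ ∅ for every such U.
  x = alfa: open {alfa, echo} ∋ x has {alfa, echo} ∩ (A ∖ {alfa}) = ∅, so x is NOT a limit point.
  x = bravo: open {bravo, echo} ∋ x has {bravo, echo} ∩ (A ∖ {bravo}) = ∅, so x is NOT a limit point.
  x = charlie: opens ∋ x are {bravo, charlie, delta, echo}, {alfa, bravo, charlie, delta, echo}; each meets A ∖ {charlie}, so x IS a limit point.
  x = delta: open {delta, echo} ∋ x has {delta, echo} ∩ (A ∖ {delta}) = ∅, so x is NOT a limit point.
  x = echo: open {echo} ∋ x has {echo} ∩ (A ∖ {echo}) = ∅, so x is NOT a limit point.
Collecting: A' = {charlie}.


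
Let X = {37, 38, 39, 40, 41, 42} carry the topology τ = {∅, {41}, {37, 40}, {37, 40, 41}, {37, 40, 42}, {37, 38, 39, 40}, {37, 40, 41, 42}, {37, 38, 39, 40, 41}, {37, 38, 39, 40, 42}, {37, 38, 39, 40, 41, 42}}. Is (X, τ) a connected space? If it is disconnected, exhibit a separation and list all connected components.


(X, τ) is disconnected; components = [{41}, {37, 38, 39, 40, 42}].

Find clopen sets (U ∈ τ with X ∖ U ∈ τ):
  U = ∅, X ∖ U = {37, 38, 39, 40, 41, 42} — both open, so U is clopen.
  U = {41}, X ∖ U = {37, 38, 39, 40, 42} — both open, so U is clopen.
  U = {37, 38, 39, 40, 42}, X ∖ U = {41} — both open, so U is clopen.
  U = {37, 38, 39, 40, 41, 42}, X ∖ U = ∅ — both open, so U is clopen.
Nontrivial clopen(s) exist: e.g. {37, 38, 39, 40, 42}. So (X, τ) is disconnected.
Compute connected components by grouping points that agree on all clopens:
  component: {41}
  component: {37, 38, 39, 40, 42}


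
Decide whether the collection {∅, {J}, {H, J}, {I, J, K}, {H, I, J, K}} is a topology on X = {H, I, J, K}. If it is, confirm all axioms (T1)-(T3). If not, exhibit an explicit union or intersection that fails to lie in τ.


τ IS a topology on X.

Axiom (T1): ∅ ∈ τ? Yes; X ∈ τ? Yes.
Axiom (T2/T3): check pairwise unions and intersections of members of τ.
All pairwise intersections and unions checked — each lies in τ. Therefore τ satisfies (T1), (T2), (T3): it IS a topology on X.


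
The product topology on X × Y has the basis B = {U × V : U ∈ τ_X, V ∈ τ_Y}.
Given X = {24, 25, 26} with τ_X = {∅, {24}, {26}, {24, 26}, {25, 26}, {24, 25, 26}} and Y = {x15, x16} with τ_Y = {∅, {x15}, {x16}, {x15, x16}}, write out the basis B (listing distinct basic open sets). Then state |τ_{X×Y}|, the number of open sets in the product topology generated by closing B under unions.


Basis B = {∅ × ∅, {24} × {x15}, {24} × {x16}, {26} × {x15}, {26} × {x16}, {24} × {x15, x16}, {24, 26} × {x15}, {24, 26} × {x16}, {25, 26} × {x15}, {25, 26} × {x16}, {26} × {x15, x16}, {24, 25, 26} × {x15}, {24, 25, 26} × {x16}, {24, 26} × {x15, x16}, {25, 26} × {x15, x16}, {24, 25, 26} × {x15, x16}}; |τ_{X×Y}| = 36.

Enumerate products U × V with U ∈ τ_X, V ∈ τ_Y (deduplicated):
  ∅ × ∅ = {} (∅)
  {24} × {x15} = {(24,x15)}
  {24} × {x16} = {(24,x16)}
  {26} × {x15} = {(26,x15)}
  {26} × {x16} = {(26,x16)}
  {24} × {x15, x16} = {(24,x15), (24,x16)}
  {24, 26} × {x15} = {(24,x15), (26,x15)}
  {24, 26} × {x16} = {(24,x16), (26,x16)}
  {25, 26} × {x15} = {(25,x15), (26,x15)}
  {25, 26} × {x16} = {(25,x16), (26,x16)}
  {26} × {x15, x16} = {(26,x15), (26,x16)}
  {24, 25, 26} × {x15} = {(24,x15), (25,x15), (26,x15)}
  {24, 25, 26} × {x16} = {(24,x16), (25,x16), (26,x16)}
  {24, 26} × {x15, x16} = {(24,x15), (24,x16), (26,x15), (26,x16)}
  {25, 26} × {x15, x16} = {(25,x15), (25,x16), (26,x15), (26,x16)}
  {24, 25, 26} × {x15, x16} = {(24,x15), (24,x16), (25,x15), (25,x16), (26,x15), (26,x16)}
These 16 distinct sets form the basis B.
Close under arbitrary unions to get τ_{X×Y}; counting gives |τ_{X×Y}| = 36.


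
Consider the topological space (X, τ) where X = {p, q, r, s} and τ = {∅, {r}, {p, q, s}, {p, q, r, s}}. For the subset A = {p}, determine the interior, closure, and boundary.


int(A) = ∅, cl(A) = {p, q, s}, ∂A = {p, q, s}.

Closed sets in (X, τ) are complements of opens:
  closed(X, τ) = {∅, {r}, {p, q, s}, {p, q, r, s}}.
int(A) = ⋃ {U ∈ τ : U ⊆ A}. Opens contained in A: ∅.
Taking the union of these: int(A) = ∅.
cl(A) = ⋂ {C closed : A ⊆ C}. Closed sets containing A: {p, q, s}, {p, q, r, s}.
Intersecting these: cl(A) = {p, q, s}.
∂A = cl(A) ∖ int(A) = {p, q, s} ∖ ∅ = {p, q, s}.


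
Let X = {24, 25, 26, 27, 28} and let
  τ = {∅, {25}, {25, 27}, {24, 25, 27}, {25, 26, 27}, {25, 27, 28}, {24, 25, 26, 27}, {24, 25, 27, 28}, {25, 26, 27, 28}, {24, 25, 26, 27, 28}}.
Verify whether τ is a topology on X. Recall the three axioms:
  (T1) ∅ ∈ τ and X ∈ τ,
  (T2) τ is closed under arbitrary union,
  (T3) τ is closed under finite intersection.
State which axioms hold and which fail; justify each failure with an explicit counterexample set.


τ IS a topology on X.

Axiom (T1): ∅ ∈ τ? Yes; X ∈ τ? Yes.
Axiom (T2/T3): check pairwise unions and intersections of members of τ.
All pairwise intersections and unions checked — each lies in τ. Therefore τ satisfies (T1), (T2), (T3): it IS a topology on X.


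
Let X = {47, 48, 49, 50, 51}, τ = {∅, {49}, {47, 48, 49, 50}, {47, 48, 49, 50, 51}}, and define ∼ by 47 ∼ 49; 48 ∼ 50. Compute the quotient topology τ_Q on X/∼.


X/∼ = {[47=49], [48=50], [51]}; |τ_Q| = 3.

Equivalence classes: [47=49], [48=50], [51].
Quotient map π: X → X/∼ sends 47 ↦ [47=49], 48 ↦ [48=50], 49 ↦ [47=49], 50 ↦ [48=50], 51 ↦ [51].
For each subset V ⊆ X/∼, compute π^{-1}(V) ⊆ X and check whether π^{-1}(V) ∈ τ. V is open in τ_Q iff π^{-1}(V) ∈ τ.
  V = {}: π^{-1}(V) = ∅ ∈ τ ✓.
  V = {[47=49]}: π^{-1}(V) = {47, 49} ∉ τ ✗.
  V = {[48=50]}: π^{-1}(V) = {48, 50} ∉ τ ✗.
  V = {[47=49], [48=50]}: π^{-1}(V) = {47, 48, 49, 50} ∈ τ ✓.
  V = {[51]}: π^{-1}(V) = {51} ∉ τ ✗.
  V = {[47=49], [51]}: π^{-1}(V) = {47, 49, 51} ∉ τ ✗.
  V = {[48=50], [51]}: π^{-1}(V) = {48, 50, 51} ∉ τ ✗.
  V = {[47=49], [48=50], [51]}: π^{-1}(V) = {47, 48, 49, 50, 51} ∈ τ ✓.
Open sets in the quotient: τ_Q = {{}, {[47=49], [48=50]}, {[47=49], [48=50], [51]}} (3 elements).


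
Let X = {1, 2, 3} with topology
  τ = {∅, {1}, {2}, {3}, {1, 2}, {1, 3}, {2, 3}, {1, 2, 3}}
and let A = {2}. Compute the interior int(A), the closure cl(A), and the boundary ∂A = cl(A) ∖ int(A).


int(A) = {2}, cl(A) = {2}, ∂A = ∅.

Closed sets in (X, τ) are complements of opens:
  closed(X, τ) = {∅, {1}, {2}, {3}, {1, 2}, {1, 3}, {2, 3}, {1, 2, 3}}.
int(A) = ⋃ {U ∈ τ : U ⊆ A}. Opens contained in A: ∅, {2}.
Taking the union of these: int(A) = {2}.
cl(A) = ⋂ {C closed : A ⊆ C}. Closed sets containing A: {2}, {1, 2}, {2, 3}, {1, 2, 3}.
Intersecting these: cl(A) = {2}.
∂A = cl(A) ∖ int(A) = {2} ∖ {2} = ∅.


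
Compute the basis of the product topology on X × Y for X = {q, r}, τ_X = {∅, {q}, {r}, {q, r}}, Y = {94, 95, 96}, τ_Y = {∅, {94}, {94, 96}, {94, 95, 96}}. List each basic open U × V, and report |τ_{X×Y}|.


Basis B = {∅ × ∅, {q} × {94}, {r} × {94}, {q} × {94, 96}, {q, r} × {94}, {r} × {94, 96}, {q} × {94, 95, 96}, {r} × {94, 95, 96}, {q, r} × {94, 96}, {q, r} × {94, 95, 96}}; |τ_{X×Y}| = 16.

Enumerate products U × V with U ∈ τ_X, V ∈ τ_Y (deduplicated):
  ∅ × ∅ = {} (∅)
  {q} × {94} = {(q,94)}
  {r} × {94} = {(r,94)}
  {q} × {94, 96} = {(q,94), (q,96)}
  {q, r} × {94} = {(q,94), (r,94)}
  {r} × {94, 96} = {(r,94), (r,96)}
  {q} × {94, 95, 96} = {(q,94), (q,95), (q,96)}
  {r} × {94, 95, 96} = {(r,94), (r,95), (r,96)}
  {q, r} × {94, 96} = {(q,94), (q,96), (r,94), (r,96)}
  {q, r} × {94, 95, 96} = {(q,94), (q,95), (q,96), (r,94), (r,95), (r,96)}
These 10 distinct sets form the basis B.
Close under arbitrary unions to get τ_{X×Y}; counting gives |τ_{X×Y}| = 16.
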